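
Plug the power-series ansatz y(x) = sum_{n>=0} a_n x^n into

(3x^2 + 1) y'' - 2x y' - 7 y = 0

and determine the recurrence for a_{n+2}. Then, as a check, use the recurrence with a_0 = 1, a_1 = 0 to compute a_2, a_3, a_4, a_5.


Substitute y = sum_n a_n x^n.
(1 + 3 x^2) y'' contributes (n+2)(n+1) a_{n+2} + 3 n(n-1) a_n at x^n.
-2 x y'(x) contributes -2 n a_n at x^n.
-7 y(x) contributes -7 a_n at x^n.
Matching x^n: (n+2)(n+1) a_{n+2} + (3 n(n-1) - 2 n - 7) a_n = 0.
Thus a_{n+2} = (-3 n(n-1) + 2 n + 7) / ((n+1)(n+2)) * a_n.

Check with a_0 = 1, a_1 = 0 (apply the recurrence for n = 0, 1, 2, 3): a_0 = 1, a_1 = 0, a_2 = 7/2, a_3 = 0, a_4 = 35/24, a_5 = 0.

a_(n+2) = (-3 n(n-1) + 2 n + 7) / ((n+1)(n+2)) * a_n; check: a_0 = 1, a_1 = 0, a_2 = 7/2, a_3 = 0, a_4 = 35/24, a_5 = 0


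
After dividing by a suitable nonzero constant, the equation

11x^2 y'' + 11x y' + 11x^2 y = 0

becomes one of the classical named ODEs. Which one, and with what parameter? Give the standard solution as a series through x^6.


All three coefficients share the factor 11; dividing through by 11 gives  x^2 y'' + x y' + x^2 y = 0.
This matches the Bessel equation x^2 y'' + x y' + (x^2 - nu^2) y = 0 with nu^2 = 0, so nu = 0; the solution bounded at x = 0 is J_0(x).
Frobenius at x = 0: indicial roots ±nu; for r = nu the recurrence k(k + 2nu) c_k = -c_{k-2} gives the standard series J_nu(x) = sum_{k>=0} (-1)^k / (k! (k+nu)!) (x/2)^(2k+nu). Evaluate the first 4 terms:
  k = 0: (-1)^0 / (0! * 0! * 2^0) x^0 = 1/(1*1*1) x^0 = (1) x^0
  k = 1: (-1)^1 / (1! * 1! * 2^2) x^2 = -1/(1*1*4) x^2 = (-1/4) x^2
  k = 2: (-1)^2 / (2! * 2! * 2^4) x^4 = 1/(2*2*16) x^4 = (1/64) x^4
  k = 3: (-1)^3 / (3! * 3! * 2^6) x^6 = -1/(6*6*64) x^6 = (-1/2304) x^6
Hence J_0(x) = -x^6/2304 + x^4/64 - x^2/4 + 1 + ....

J_0(x); series = -x^6/2304 + x^4/64 - x^2/4 + 1


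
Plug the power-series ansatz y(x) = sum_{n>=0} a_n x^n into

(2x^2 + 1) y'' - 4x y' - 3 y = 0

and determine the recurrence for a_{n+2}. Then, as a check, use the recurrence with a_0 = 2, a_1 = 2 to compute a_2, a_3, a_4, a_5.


Substitute y = sum_n a_n x^n.
(1 + 2 x^2) y'' contributes (n+2)(n+1) a_{n+2} + 2 n(n-1) a_n at x^n.
-4 x y'(x) contributes -4 n a_n at x^n.
-3 y(x) contributes -3 a_n at x^n.
Matching x^n: (n+2)(n+1) a_{n+2} + (2 n(n-1) - 4 n - 3) a_n = 0.
Thus a_{n+2} = (-2 n(n-1) + 4 n + 3) / ((n+1)(n+2)) * a_n.

Check with a_0 = 2, a_1 = 2 (apply the recurrence for n = 0, 1, 2, 3): a_0 = 2, a_1 = 2, a_2 = 3, a_3 = 7/3, a_4 = 7/4, a_5 = 7/20.

a_(n+2) = (-2 n(n-1) + 4 n + 3) / ((n+1)(n+2)) * a_n; check: a_0 = 2, a_1 = 2, a_2 = 3, a_3 = 7/3, a_4 = 7/4, a_5 = 7/20


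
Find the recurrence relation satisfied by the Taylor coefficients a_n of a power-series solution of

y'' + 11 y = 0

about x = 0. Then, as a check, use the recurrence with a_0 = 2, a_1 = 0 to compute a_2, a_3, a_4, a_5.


Substitute y = sum_n a_n x^n into y'' + (const) y = 0.
y''(x) = sum_{n>=0} (n+2)(n+1) a_{n+2} x^n.
The ODE becomes sum_n [(n+2)(n+1) a_{n+2} + 11 a_n] x^n = 0.
Setting each coefficient to zero gives the recurrence:
  (n+2)(n+1) a_{n+2} + 11 a_n = 0,
  a_{n+2} = -11 / ((n+1)(n+2)) a_n.

Check with a_0 = 2, a_1 = 0 (apply the recurrence for n = 0, 1, 2, 3): a_0 = 2, a_1 = 0, a_2 = -11, a_3 = 0, a_4 = 121/12, a_5 = 0.

a_{n+2} = -11/((n+1)(n+2)) * a_n; check: a_0 = 2, a_1 = 0, a_2 = -11, a_3 = 0, a_4 = 121/12, a_5 = 0


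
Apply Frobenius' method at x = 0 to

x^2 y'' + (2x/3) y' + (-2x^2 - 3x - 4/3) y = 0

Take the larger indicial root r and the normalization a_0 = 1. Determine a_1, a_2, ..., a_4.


Write in Frobenius form y'' + (p(x)/x) y' + (q(x)/x^2) y = 0:
  p(x) = 2/3,  q(x) = -2x^2 - 3x - 4/3.
Indicial equation: r(r-1) + (2/3) r + (-4/3) = 0 -> roots r_1 = 4/3, r_2 = -1.
Take r = r_1 = 4/3. Let y(x) = x^r sum_{n>=0} a_n x^n with a_0 = 1.
Substitute y = x^r sum a_n x^n and match x^{r+n}. The recurrence is
  D(n) a_n - 3 a_{n-1} - 2 a_{n-2} = 0,  where D(n) = (r+n)(r+n-1) + (2/3)(r+n) + (-4/3).
  a_n = [3 a_{n-1} + 2 a_{n-2}] / D(n).
Since the indicial polynomial factors as (r - r_1)(r - r_2), D(n) = (r_1 + n - r_1)(r_1 + n - r_2) = n(n + 7/3).
Evaluating step by step (a_0 = 1):
  n = 1: D(1) = 1(1 + 7/3) = 10/3; numerator = 3(1) = 3; a_1 = (3)/(10/3) = 9/10
  n = 2: D(2) = 2(2 + 7/3) = 26/3; numerator = 3(9/10) + 2(1) = 47/10; a_2 = (47/10)/(26/3) = 141/260
  n = 3: D(3) = 3(3 + 7/3) = 16; numerator = 3(141/260) + 2(9/10) = 891/260; a_3 = (891/260)/(16) = 891/4160
  n = 4: D(4) = 4(4 + 7/3) = 76/3; numerator = 3(891/4160) + 2(141/260) = 1437/832; a_4 = (1437/832)/(76/3) = 4311/63232

r = 4/3; a_0 = 1; a_1 = 9/10; a_2 = 141/260; a_3 = 891/4160; a_4 = 4311/63232


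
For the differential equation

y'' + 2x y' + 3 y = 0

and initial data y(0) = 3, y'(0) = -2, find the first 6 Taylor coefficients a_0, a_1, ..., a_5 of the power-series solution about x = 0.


Ansatz: y(x) = sum_{n>=0} a_n x^n, so y'(x) = sum_{n>=1} n a_n x^(n-1) and y''(x) = sum_{n>=2} n(n-1) a_n x^(n-2).
Substitute into P(x) y'' + Q(x) y' + R(x) y = 0 with P(x) = 1, Q(x) = 2x, R(x) = 3, and match powers of x.
Initial conditions: a_0 = 3, a_1 = -2.
Setting the coefficient of each power of x to zero and solving order by order (substituting the coefficients already found):
  x^0: 2 a_2 + 3 a_0 = 0  ->  2 a_2 = -3 a_0 = -9  ->  a_2 = -9/2
  x^1: 6 a_3 + 5 a_1 = 0  ->  6 a_3 = -5 a_1 = 10  ->  a_3 = 5/3
  x^2: 12 a_4 + 7 a_2 = 0  ->  12 a_4 = -7 a_2 = 63/2  ->  a_4 = 21/8
  x^3: 20 a_5 + 9 a_3 = 0  ->  20 a_5 = -9 a_3 = -15  ->  a_5 = -3/4
Truncated series: y(x) = 3 - 2 x - (9/2) x^2 + (5/3) x^3 + (21/8) x^4 - (3/4) x^5 + O(x^6).

a_0 = 3; a_1 = -2; a_2 = -9/2; a_3 = 5/3; a_4 = 21/8; a_5 = -3/4


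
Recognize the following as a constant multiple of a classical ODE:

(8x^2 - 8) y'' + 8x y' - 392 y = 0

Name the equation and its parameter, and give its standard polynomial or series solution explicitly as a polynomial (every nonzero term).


All three coefficients share the factor -8; dividing through by -8 gives  (1 - x^2) y'' - x y' + 49 y = 0.
This matches the Chebyshev equation (1 - x^2) y'' - x y' + n^2 y = 0 (note the -x y' term, not -2x y') with n^2 = 49, so n = 7; the polynomial solution is T_7(x).
With y = sum_k a_k x^k, matching x^k gives (k+2)(k+1) a_{k+2} = (k^2 - n^2) a_k = (k - 7)(k + 7) a_k. The right side vanishes at k = 7, so the series with the parity of 7 terminates at degree 7.
Standard normalization: leading coefficient of T_n is 2^(n-1), so a_7 = 2^6 = 64. Work downward with a_k = (k+1)(k+2) a_{k+2} / ((k - 7)(k + 7)):
  a_5 = (6)(7)(64) / ((5 - 7)(5 + 7)) = 2688/(-24) = -112
  a_3 = (4)(5)(-112) / ((3 - 7)(3 + 7)) = -2240/(-40) = 56
  a_1 = (2)(3)(56) / ((1 - 7)(1 + 7)) = 336/(-48) = -7
Hence T_7(x) = 64 x^7 - 112 x^5 + 56 x^3 - 7 x.

T_7(x); series = 64 x^7 - 112 x^5 + 56 x^3 - 7 x


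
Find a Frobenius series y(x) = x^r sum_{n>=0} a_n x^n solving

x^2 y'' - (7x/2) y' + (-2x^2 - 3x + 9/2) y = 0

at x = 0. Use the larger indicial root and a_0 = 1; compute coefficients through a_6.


Write in Frobenius form y'' + (p(x)/x) y' + (q(x)/x^2) y = 0:
  p(x) = -7/2,  q(x) = -2x^2 - 3x + 9/2.
Indicial equation: r(r-1) + (-7/2) r + (9/2) = 0 -> roots r_1 = 3, r_2 = 3/2.
Take r = r_1 = 3. Let y(x) = x^r sum_{n>=0} a_n x^n with a_0 = 1.
Substitute y = x^r sum a_n x^n and match x^{r+n}. The recurrence is
  D(n) a_n - 3 a_{n-1} - 2 a_{n-2} = 0,  where D(n) = (r+n)(r+n-1) + (-7/2)(r+n) + (9/2).
  a_n = [3 a_{n-1} + 2 a_{n-2}] / D(n).
Since the indicial polynomial factors as (r - r_1)(r - r_2), D(n) = (r_1 + n - r_1)(r_1 + n - r_2) = n(n + 3/2).
Evaluating step by step (a_0 = 1):
  n = 1: D(1) = 1(1 + 3/2) = 5/2; numerator = 3(1) = 3; a_1 = (3)/(5/2) = 6/5
  n = 2: D(2) = 2(2 + 3/2) = 7; numerator = 3(6/5) + 2(1) = 28/5; a_2 = (28/5)/(7) = 4/5
  n = 3: D(3) = 3(3 + 3/2) = 27/2; numerator = 3(4/5) + 2(6/5) = 24/5; a_3 = (24/5)/(27/2) = 16/45
  n = 4: D(4) = 4(4 + 3/2) = 22; numerator = 3(16/45) + 2(4/5) = 8/3; a_4 = (8/3)/(22) = 4/33
  n = 5: D(5) = 5(5 + 3/2) = 65/2; numerator = 3(4/33) + 2(16/45) = 532/495; a_5 = (532/495)/(65/2) = 1064/32175
  n = 6: D(6) = 6(6 + 3/2) = 45; numerator = 3(1064/32175) + 2(4/33) = 3664/10725; a_6 = (3664/10725)/(45) = 3664/482625

r = 3; a_0 = 1; a_1 = 6/5; a_2 = 4/5; a_3 = 16/45; a_4 = 4/33; a_5 = 1064/32175; a_6 = 3664/482625


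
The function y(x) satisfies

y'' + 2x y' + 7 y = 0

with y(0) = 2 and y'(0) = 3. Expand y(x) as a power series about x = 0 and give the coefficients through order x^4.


Ansatz: y(x) = sum_{n>=0} a_n x^n, so y'(x) = sum_{n>=1} n a_n x^(n-1) and y''(x) = sum_{n>=2} n(n-1) a_n x^(n-2).
Substitute into P(x) y'' + Q(x) y' + R(x) y = 0 with P(x) = 1, Q(x) = 2x, R(x) = 7, and match powers of x.
Initial conditions: a_0 = 2, a_1 = 3.
Setting the coefficient of each power of x to zero and solving order by order (substituting the coefficients already found):
  x^0: 2 a_2 + 7 a_0 = 0  ->  2 a_2 = -7 a_0 = -14  ->  a_2 = -7
  x^1: 6 a_3 + 9 a_1 = 0  ->  6 a_3 = -9 a_1 = -27  ->  a_3 = -9/2
  x^2: 12 a_4 + 11 a_2 = 0  ->  12 a_4 = -11 a_2 = 77  ->  a_4 = 77/12
Truncated series: y(x) = 2 + 3 x - 7 x^2 - (9/2) x^3 + (77/12) x^4 + O(x^5).

a_0 = 2; a_1 = 3; a_2 = -7; a_3 = -9/2; a_4 = 77/12


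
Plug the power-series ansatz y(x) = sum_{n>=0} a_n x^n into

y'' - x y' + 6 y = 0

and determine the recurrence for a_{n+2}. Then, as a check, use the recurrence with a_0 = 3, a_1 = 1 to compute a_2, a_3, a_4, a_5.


Substitute y = sum_n a_n x^n.
y''(x) has coefficient (n+2)(n+1) a_{n+2} at x^n;
-x y'(x) has coefficient -n a_n at x^n (shift);
6 y(x) has coefficient 6 a_n at x^n.
Matching x^n: (n+2)(n+1) a_{n+2} + (-n + 6) a_n = 0.
Thus a_{n+2} = (n - 6) / ((n+1)(n+2)) * a_n.

Check with a_0 = 3, a_1 = 1 (apply the recurrence for n = 0, 1, 2, 3): a_0 = 3, a_1 = 1, a_2 = -9, a_3 = -5/6, a_4 = 3, a_5 = 1/8.

a_(n+2) = (n - 6) / ((n+1)(n+2)) * a_n; check: a_0 = 3, a_1 = 1, a_2 = -9, a_3 = -5/6, a_4 = 3, a_5 = 1/8


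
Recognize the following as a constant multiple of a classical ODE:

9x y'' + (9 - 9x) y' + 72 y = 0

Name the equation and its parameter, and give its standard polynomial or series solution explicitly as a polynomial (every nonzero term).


All three coefficients share the factor 9; dividing through by 9 gives  x y'' + (1 - x) y' + 8 y = 0.
This matches the Laguerre equation x y'' + (1 - x) y' + n y = 0 with n = 8; the polynomial solution is L_8(x).
With y = sum_k a_k x^k, matching x^k gives (k+1)k a_{k+1} + (k+1) a_{k+1} - k a_k + n a_k = 0, i.e. (k+1)^2 a_{k+1} = (k - n) a_k = (k - 8) a_k. The right side vanishes at k = 8, so the series terminates at degree 8.
Standard normalization L_n(0) = 1 gives a_0 = 1. Work upward with a_{k+1} = (k - 8) a_k / (k+1)^2:
  a_1 = (0 - 8)(1) / 1^2 = -8/1 = -8
  a_2 = (1 - 8)(-8) / 2^2 = 56/4 = 14
  a_3 = (2 - 8)(14) / 3^2 = -84/9 = -28/3
  a_4 = (3 - 8)(-28/3) / 4^2 = (140/3)/16 = 35/12
  a_5 = (4 - 8)(35/12) / 5^2 = (-35/3)/25 = -7/15
  a_6 = (5 - 8)(-7/15) / 6^2 = (7/5)/36 = 7/180
  a_7 = (6 - 8)(7/180) / 7^2 = (-7/90)/49 = -1/630
  a_8 = (7 - 8)(-1/630) / 8^2 = (1/630)/64 = 1/40320
Hence L_8(x) = x^8/40320 - x^7/630 + 7 x^6/180 - 7 x^5/15 + 35 x^4/12 - 28 x^3/3 + 14 x^2 - 8 x + 1.

L_8(x); series = x^8/40320 - x^7/630 + 7 x^6/180 - 7 x^5/15 + 35 x^4/12 - 28 x^3/3 + 14 x^2 - 8 x + 1


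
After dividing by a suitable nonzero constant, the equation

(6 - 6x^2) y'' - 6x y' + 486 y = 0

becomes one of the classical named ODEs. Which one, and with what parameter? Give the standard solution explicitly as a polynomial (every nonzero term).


All three coefficients share the factor 6; dividing through by 6 gives  (1 - x^2) y'' - x y' + 81 y = 0.
This matches the Chebyshev equation (1 - x^2) y'' - x y' + n^2 y = 0 (note the -x y' term, not -2x y') with n^2 = 81, so n = 9; the polynomial solution is T_9(x).
With y = sum_k a_k x^k, matching x^k gives (k+2)(k+1) a_{k+2} = (k^2 - n^2) a_k = (k - 9)(k + 9) a_k. The right side vanishes at k = 9, so the series with the parity of 9 terminates at degree 9.
Standard normalization: leading coefficient of T_n is 2^(n-1), so a_9 = 2^8 = 256. Work downward with a_k = (k+1)(k+2) a_{k+2} / ((k - 9)(k + 9)):
  a_7 = (8)(9)(256) / ((7 - 9)(7 + 9)) = 18432/(-32) = -576
  a_5 = (6)(7)(-576) / ((5 - 9)(5 + 9)) = -24192/(-56) = 432
  a_3 = (4)(5)(432) / ((3 - 9)(3 + 9)) = 8640/(-72) = -120
  a_1 = (2)(3)(-120) / ((1 - 9)(1 + 9)) = -720/(-80) = 9
Hence T_9(x) = 256 x^9 - 576 x^7 + 432 x^5 - 120 x^3 + 9 x.

T_9(x); series = 256 x^9 - 576 x^7 + 432 x^5 - 120 x^3 + 9 x


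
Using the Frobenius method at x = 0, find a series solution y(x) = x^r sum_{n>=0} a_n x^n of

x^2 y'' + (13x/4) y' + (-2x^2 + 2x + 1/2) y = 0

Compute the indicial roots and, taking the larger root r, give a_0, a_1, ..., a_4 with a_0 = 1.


Write in Frobenius form y'' + (p(x)/x) y' + (q(x)/x^2) y = 0:
  p(x) = 13/4,  q(x) = -2x^2 + 2x + 1/2.
Indicial equation: r(r-1) + (13/4) r + (1/2) = 0 -> roots r_1 = -1/4, r_2 = -2.
Take r = r_1 = -1/4. Let y(x) = x^r sum_{n>=0} a_n x^n with a_0 = 1.
Substitute y = x^r sum a_n x^n and match x^{r+n}. The recurrence is
  D(n) a_n + 2 a_{n-1} - 2 a_{n-2} = 0,  where D(n) = (r+n)(r+n-1) + (13/4)(r+n) + (1/2).
  a_n = [-2 a_{n-1} + 2 a_{n-2}] / D(n).
Since the indicial polynomial factors as (r - r_1)(r - r_2), D(n) = (r_1 + n - r_1)(r_1 + n - r_2) = n(n + 7/4).
Evaluating step by step (a_0 = 1):
  n = 1: D(1) = 1(1 + 7/4) = 11/4; numerator = -2(1) = -2; a_1 = (-2)/(11/4) = -8/11
  n = 2: D(2) = 2(2 + 7/4) = 15/2; numerator = -2(-8/11) + 2(1) = 38/11; a_2 = (38/11)/(15/2) = 76/165
  n = 3: D(3) = 3(3 + 7/4) = 57/4; numerator = -2(76/165) + 2(-8/11) = -392/165; a_3 = (-392/165)/(57/4) = -1568/9405
  n = 4: D(4) = 4(4 + 7/4) = 23; numerator = -2(-1568/9405) + 2(76/165) = 2360/1881; a_4 = (2360/1881)/(23) = 2360/43263

r = -1/4; a_0 = 1; a_1 = -8/11; a_2 = 76/165; a_3 = -1568/9405; a_4 = 2360/43263


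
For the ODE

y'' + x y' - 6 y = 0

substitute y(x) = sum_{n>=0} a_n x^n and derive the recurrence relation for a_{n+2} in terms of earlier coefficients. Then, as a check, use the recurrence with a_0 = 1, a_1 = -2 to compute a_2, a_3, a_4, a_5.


Substitute y = sum_n a_n x^n.
y''(x) has coefficient (n+2)(n+1) a_{n+2} at x^n;
x y'(x) has coefficient n a_n at x^n (shift);
-6 y(x) has coefficient -6 a_n at x^n.
Matching x^n: (n+2)(n+1) a_{n+2} + (n - 6) a_n = 0.
Thus a_{n+2} = (-n + 6) / ((n+1)(n+2)) * a_n.

Check with a_0 = 1, a_1 = -2 (apply the recurrence for n = 0, 1, 2, 3): a_0 = 1, a_1 = -2, a_2 = 3, a_3 = -5/3, a_4 = 1, a_5 = -1/4.

a_(n+2) = (-n + 6) / ((n+1)(n+2)) * a_n; check: a_0 = 1, a_1 = -2, a_2 = 3, a_3 = -5/3, a_4 = 1, a_5 = -1/4


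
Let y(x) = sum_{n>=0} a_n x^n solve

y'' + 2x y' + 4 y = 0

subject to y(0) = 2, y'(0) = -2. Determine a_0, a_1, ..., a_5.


Ansatz: y(x) = sum_{n>=0} a_n x^n, so y'(x) = sum_{n>=1} n a_n x^(n-1) and y''(x) = sum_{n>=2} n(n-1) a_n x^(n-2).
Substitute into P(x) y'' + Q(x) y' + R(x) y = 0 with P(x) = 1, Q(x) = 2x, R(x) = 4, and match powers of x.
Initial conditions: a_0 = 2, a_1 = -2.
Setting the coefficient of each power of x to zero and solving order by order (substituting the coefficients already found):
  x^0: 2 a_2 + 4 a_0 = 0  ->  2 a_2 = -4 a_0 = -8  ->  a_2 = -4
  x^1: 6 a_3 + 6 a_1 = 0  ->  6 a_3 = -6 a_1 = 12  ->  a_3 = 2
  x^2: 12 a_4 + 8 a_2 = 0  ->  12 a_4 = -8 a_2 = 32  ->  a_4 = 8/3
  x^3: 20 a_5 + 10 a_3 = 0  ->  20 a_5 = -10 a_3 = -20  ->  a_5 = -1
Truncated series: y(x) = 2 - 2 x - 4 x^2 + 2 x^3 + (8/3) x^4 - x^5 + O(x^6).

a_0 = 2; a_1 = -2; a_2 = -4; a_3 = 2; a_4 = 8/3; a_5 = -1


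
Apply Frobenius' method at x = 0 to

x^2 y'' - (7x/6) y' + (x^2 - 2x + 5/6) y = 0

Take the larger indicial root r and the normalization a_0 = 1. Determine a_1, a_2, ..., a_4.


Write in Frobenius form y'' + (p(x)/x) y' + (q(x)/x^2) y = 0:
  p(x) = -7/6,  q(x) = x^2 - 2x + 5/6.
Indicial equation: r(r-1) + (-7/6) r + (5/6) = 0 -> roots r_1 = 5/3, r_2 = 1/2.
Take r = r_1 = 5/3. Let y(x) = x^r sum_{n>=0} a_n x^n with a_0 = 1.
Substitute y = x^r sum a_n x^n and match x^{r+n}. The recurrence is
  D(n) a_n - 2 a_{n-1} + 1 a_{n-2} = 0,  where D(n) = (r+n)(r+n-1) + (-7/6)(r+n) + (5/6).
  a_n = [2 a_{n-1} - 1 a_{n-2}] / D(n).
Since the indicial polynomial factors as (r - r_1)(r - r_2), D(n) = (r_1 + n - r_1)(r_1 + n - r_2) = n(n + 7/6).
Evaluating step by step (a_0 = 1):
  n = 1: D(1) = 1(1 + 7/6) = 13/6; numerator = 2(1) = 2; a_1 = (2)/(13/6) = 12/13
  n = 2: D(2) = 2(2 + 7/6) = 19/3; numerator = 2(12/13) - 1(1) = 11/13; a_2 = (11/13)/(19/3) = 33/247
  n = 3: D(3) = 3(3 + 7/6) = 25/2; numerator = 2(33/247) - 1(12/13) = -162/247; a_3 = (-162/247)/(25/2) = -324/6175
  n = 4: D(4) = 4(4 + 7/6) = 62/3; numerator = 2(-324/6175) - 1(33/247) = -1473/6175; a_4 = (-1473/6175)/(62/3) = -4419/382850

r = 5/3; a_0 = 1; a_1 = 12/13; a_2 = 33/247; a_3 = -324/6175; a_4 = -4419/382850


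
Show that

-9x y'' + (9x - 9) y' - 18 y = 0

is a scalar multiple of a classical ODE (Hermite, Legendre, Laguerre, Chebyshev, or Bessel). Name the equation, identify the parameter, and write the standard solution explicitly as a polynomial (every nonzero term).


All three coefficients share the factor -9; dividing through by -9 gives  x y'' + (1 - x) y' + 2 y = 0.
This matches the Laguerre equation x y'' + (1 - x) y' + n y = 0 with n = 2; the polynomial solution is L_2(x).
With y = sum_k a_k x^k, matching x^k gives (k+1)k a_{k+1} + (k+1) a_{k+1} - k a_k + n a_k = 0, i.e. (k+1)^2 a_{k+1} = (k - n) a_k = (k - 2) a_k. The right side vanishes at k = 2, so the series terminates at degree 2.
Standard normalization L_n(0) = 1 gives a_0 = 1. Work upward with a_{k+1} = (k - 2) a_k / (k+1)^2:
  a_1 = (0 - 2)(1) / 1^2 = -2/1 = -2
  a_2 = (1 - 2)(-2) / 2^2 = 2/4 = 1/2
Hence L_2(x) = x^2/2 - 2 x + 1.

L_2(x); series = x^2/2 - 2 x + 1


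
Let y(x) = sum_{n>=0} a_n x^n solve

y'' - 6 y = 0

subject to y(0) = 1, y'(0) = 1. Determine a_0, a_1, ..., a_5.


Ansatz: y(x) = sum_{n>=0} a_n x^n, so y'(x) = sum_{n>=1} n a_n x^(n-1) and y''(x) = sum_{n>=2} n(n-1) a_n x^(n-2).
Substitute into P(x) y'' + Q(x) y' + R(x) y = 0 with P(x) = 1, Q(x) = 0, R(x) = -6, and match powers of x.
Initial conditions: a_0 = 1, a_1 = 1.
Setting the coefficient of each power of x to zero and solving order by order (substituting the coefficients already found):
  x^0: 2 a_2 - 6 a_0 = 0  ->  2 a_2 = 6 a_0 = 6  ->  a_2 = 3
  x^1: 6 a_3 - 6 a_1 = 0  ->  6 a_3 = 6 a_1 = 6  ->  a_3 = 1
  x^2: 12 a_4 - 6 a_2 = 0  ->  12 a_4 = 6 a_2 = 18  ->  a_4 = 3/2
  x^3: 20 a_5 - 6 a_3 = 0  ->  20 a_5 = 6 a_3 = 6  ->  a_5 = 3/10
Truncated series: y(x) = 1 + x + 3 x^2 + x^3 + (3/2) x^4 + (3/10) x^5 + O(x^6).

a_0 = 1; a_1 = 1; a_2 = 3; a_3 = 1; a_4 = 3/2; a_5 = 3/10


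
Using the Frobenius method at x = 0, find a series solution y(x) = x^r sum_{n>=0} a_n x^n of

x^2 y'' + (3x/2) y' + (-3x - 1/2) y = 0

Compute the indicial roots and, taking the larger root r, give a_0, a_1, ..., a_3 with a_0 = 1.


Write in Frobenius form y'' + (p(x)/x) y' + (q(x)/x^2) y = 0:
  p(x) = 3/2,  q(x) = -3x - 1/2.
Indicial equation: r(r-1) + (3/2) r + (-1/2) = 0 -> roots r_1 = 1/2, r_2 = -1.
Take r = r_1 = 1/2. Let y(x) = x^r sum_{n>=0} a_n x^n with a_0 = 1.
Substitute y = x^r sum a_n x^n and match x^{r+n}. The recurrence is
  D(n) a_n - 3 a_{n-1} = 0,  where D(n) = (r+n)(r+n-1) + (3/2)(r+n) + (-1/2).
  a_n = 3 / D(n) * a_{n-1}.
Since the indicial polynomial factors as (r - r_1)(r - r_2), D(n) = (r_1 + n - r_1)(r_1 + n - r_2) = n(n + 3/2).
Evaluating step by step (a_0 = 1):
  n = 1: D(1) = 1(1 + 3/2) = 5/2; numerator = 3(1) = 3; a_1 = (3)/(5/2) = 6/5
  n = 2: D(2) = 2(2 + 3/2) = 7; numerator = 3(6/5) = 18/5; a_2 = (18/5)/(7) = 18/35
  n = 3: D(3) = 3(3 + 3/2) = 27/2; numerator = 3(18/35) = 54/35; a_3 = (54/35)/(27/2) = 4/35

r = 1/2; a_0 = 1; a_1 = 6/5; a_2 = 18/35; a_3 = 4/35


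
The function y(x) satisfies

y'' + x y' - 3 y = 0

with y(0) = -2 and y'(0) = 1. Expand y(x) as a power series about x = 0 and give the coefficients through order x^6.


Ansatz: y(x) = sum_{n>=0} a_n x^n, so y'(x) = sum_{n>=1} n a_n x^(n-1) and y''(x) = sum_{n>=2} n(n-1) a_n x^(n-2).
Substitute into P(x) y'' + Q(x) y' + R(x) y = 0 with P(x) = 1, Q(x) = x, R(x) = -3, and match powers of x.
Initial conditions: a_0 = -2, a_1 = 1.
Setting the coefficient of each power of x to zero and solving order by order (substituting the coefficients already found):
  x^0: 2 a_2 - 3 a_0 = 0  ->  2 a_2 = 3 a_0 = -6  ->  a_2 = -3
  x^1: 6 a_3 - 2 a_1 = 0  ->  6 a_3 = 2 a_1 = 2  ->  a_3 = 1/3
  x^2: 12 a_4 - a_2 = 0  ->  12 a_4 = a_2 = -3  ->  a_4 = -1/4
  x^3: 20 a_5 = 0  ->  a_5 = 0
  x^4: 30 a_6 + a_4 = 0  ->  30 a_6 = -a_4 = 1/4  ->  a_6 = 1/120
Truncated series: y(x) = -2 + x - 3 x^2 + (1/3) x^3 - (1/4) x^4 + (1/120) x^6 + O(x^7).

a_0 = -2; a_1 = 1; a_2 = -3; a_3 = 1/3; a_4 = -1/4; a_5 = 0; a_6 = 1/120


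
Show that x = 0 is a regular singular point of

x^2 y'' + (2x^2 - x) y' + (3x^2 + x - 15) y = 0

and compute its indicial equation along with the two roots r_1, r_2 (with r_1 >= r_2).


Divide by x^2 to reach normal form y'' + P_1(x) y' + P_2(x) y = 0 with P_1(x) = 2 - 1/x and P_2(x) = 3 + 1/x - 15/x^2.
x = 0 is a singular point because the y'-coefficient 2 - 1/x has a pole at x = 0 and the y-coefficient 3 + 1/x - 15/x^2 has a pole at x = 0.
It is a regular singular point because x P_1(x) = p(x) = 2x - 1 and x^2 P_2(x) = q(x) = 3x^2 + x - 15 are polynomials, hence analytic at x = 0.
p(0) = -1,  q(0) = -15.
Indicial equation: r(r-1) + p(0) r + q(0) = 0, i.e. r^2 + (p(0) - 1) r + q(0) = 0, i.e. r^2 - 2 r - 15 = 0.
Discriminant: (-2)^2 - 4(-15) = 64, so r = (2 ± 8)/2.
Solving: r_1 = 5, r_2 = -3.

indicial: r^2 - 2 r - 15 = 0; roots r_1 = 5, r_2 = -3


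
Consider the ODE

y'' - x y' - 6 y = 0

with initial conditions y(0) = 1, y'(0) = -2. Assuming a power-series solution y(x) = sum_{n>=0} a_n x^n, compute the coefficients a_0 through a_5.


Ansatz: y(x) = sum_{n>=0} a_n x^n, so y'(x) = sum_{n>=1} n a_n x^(n-1) and y''(x) = sum_{n>=2} n(n-1) a_n x^(n-2).
Substitute into P(x) y'' + Q(x) y' + R(x) y = 0 with P(x) = 1, Q(x) = -x, R(x) = -6, and match powers of x.
Initial conditions: a_0 = 1, a_1 = -2.
Setting the coefficient of each power of x to zero and solving order by order (substituting the coefficients already found):
  x^0: 2 a_2 - 6 a_0 = 0  ->  2 a_2 = 6 a_0 = 6  ->  a_2 = 3
  x^1: 6 a_3 - 7 a_1 = 0  ->  6 a_3 = 7 a_1 = -14  ->  a_3 = -7/3
  x^2: 12 a_4 - 8 a_2 = 0  ->  12 a_4 = 8 a_2 = 24  ->  a_4 = 2
  x^3: 20 a_5 - 9 a_3 = 0  ->  20 a_5 = 9 a_3 = -21  ->  a_5 = -21/20
Truncated series: y(x) = 1 - 2 x + 3 x^2 - (7/3) x^3 + 2 x^4 - (21/20) x^5 + O(x^6).

a_0 = 1; a_1 = -2; a_2 = 3; a_3 = -7/3; a_4 = 2; a_5 = -21/20


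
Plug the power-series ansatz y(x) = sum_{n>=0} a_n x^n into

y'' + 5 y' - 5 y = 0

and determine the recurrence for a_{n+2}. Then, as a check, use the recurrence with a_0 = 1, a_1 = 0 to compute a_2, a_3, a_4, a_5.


Substitute y = sum_n a_n x^n.
y''(x) has coefficient (n+2)(n+1) a_{n+2} at x^n;
5 y'(x) has coefficient 5 (n+1) a_{n+1} at x^n;
-5 y(x) has coefficient -5 a_n at x^n.
Matching x^n: (n+2)(n+1) a_{n+2} + 5 (n+1) a_{n+1} - 5 a_n = 0.
Thus a_{n+2} = [-5 (n+1) a_{n+1} + 5 a_n] / ((n+1)(n+2)).

Check with a_0 = 1, a_1 = 0 (apply the recurrence for n = 0, 1, 2, 3): a_0 = 1, a_1 = 0, a_2 = 5/2, a_3 = -25/6, a_4 = 25/4, a_5 = -175/24.

a_(n+2) = [-5 (n+1) a_(n+1) + 5 a_n] / ((n+1)(n+2)); check: a_0 = 1, a_1 = 0, a_2 = 5/2, a_3 = -25/6, a_4 = 25/4, a_5 = -175/24


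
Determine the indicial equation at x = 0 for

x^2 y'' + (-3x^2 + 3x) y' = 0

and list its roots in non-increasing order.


Divide by x^2 to reach normal form y'' + P_1(x) y' + P_2(x) y = 0 with P_1(x) = -3 + 3/x and P_2(x) = 0.
x = 0 is a singular point because the y'-coefficient -3 + 3/x has a pole at x = 0.
It is a regular singular point because x P_1(x) = p(x) = 3 - 3x and x^2 P_2(x) = q(x) = 0 are polynomials, hence analytic at x = 0.
p(0) = 3,  q(0) = 0.
Indicial equation: r(r-1) + p(0) r + q(0) = 0, i.e. r^2 + (p(0) - 1) r + q(0) = 0, i.e. r^2 + 2 r = 0.
Discriminant: (2)^2 - 4(0) = 4, so r = (-2 ± 2)/2.
Solving: r_1 = 0, r_2 = -2.

indicial: r^2 + 2 r = 0; roots r_1 = 0, r_2 = -2


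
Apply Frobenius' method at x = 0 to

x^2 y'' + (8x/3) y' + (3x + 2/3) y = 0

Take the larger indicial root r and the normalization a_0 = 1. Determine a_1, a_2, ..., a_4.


Write in Frobenius form y'' + (p(x)/x) y' + (q(x)/x^2) y = 0:
  p(x) = 8/3,  q(x) = 3x + 2/3.
Indicial equation: r(r-1) + (8/3) r + (2/3) = 0 -> roots r_1 = -2/3, r_2 = -1.
Take r = r_1 = -2/3. Let y(x) = x^r sum_{n>=0} a_n x^n with a_0 = 1.
Substitute y = x^r sum a_n x^n and match x^{r+n}. The recurrence is
  D(n) a_n + 3 a_{n-1} = 0,  where D(n) = (r+n)(r+n-1) + (8/3)(r+n) + (2/3).
  a_n = -3 / D(n) * a_{n-1}.
Since the indicial polynomial factors as (r - r_1)(r - r_2), D(n) = (r_1 + n - r_1)(r_1 + n - r_2) = n(n + 1/3).
Evaluating step by step (a_0 = 1):
  n = 1: D(1) = 1(1 + 1/3) = 4/3; numerator = -3(1) = -3; a_1 = (-3)/(4/3) = -9/4
  n = 2: D(2) = 2(2 + 1/3) = 14/3; numerator = -3(-9/4) = 27/4; a_2 = (27/4)/(14/3) = 81/56
  n = 3: D(3) = 3(3 + 1/3) = 10; numerator = -3(81/56) = -243/56; a_3 = (-243/56)/(10) = -243/560
  n = 4: D(4) = 4(4 + 1/3) = 52/3; numerator = -3(-243/560) = 729/560; a_4 = (729/560)/(52/3) = 2187/29120

r = -2/3; a_0 = 1; a_1 = -9/4; a_2 = 81/56; a_3 = -243/560; a_4 = 2187/29120


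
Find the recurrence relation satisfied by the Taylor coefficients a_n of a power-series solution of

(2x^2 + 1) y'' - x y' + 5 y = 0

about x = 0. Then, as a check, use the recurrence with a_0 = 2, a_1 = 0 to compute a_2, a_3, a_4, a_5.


Substitute y = sum_n a_n x^n.
(1 + 2 x^2) y'' contributes (n+2)(n+1) a_{n+2} + 2 n(n-1) a_n at x^n.
-x y'(x) contributes -n a_n at x^n.
5 y(x) contributes 5 a_n at x^n.
Matching x^n: (n+2)(n+1) a_{n+2} + (2 n(n-1) - n + 5) a_n = 0.
Thus a_{n+2} = (-2 n(n-1) + n - 5) / ((n+1)(n+2)) * a_n.

Check with a_0 = 2, a_1 = 0 (apply the recurrence for n = 0, 1, 2, 3): a_0 = 2, a_1 = 0, a_2 = -5, a_3 = 0, a_4 = 35/12, a_5 = 0.

a_(n+2) = (-2 n(n-1) + n - 5) / ((n+1)(n+2)) * a_n; check: a_0 = 2, a_1 = 0, a_2 = -5, a_3 = 0, a_4 = 35/12, a_5 = 0


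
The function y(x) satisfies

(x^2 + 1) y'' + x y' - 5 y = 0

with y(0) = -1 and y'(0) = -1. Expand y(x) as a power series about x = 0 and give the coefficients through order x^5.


Ansatz: y(x) = sum_{n>=0} a_n x^n, so y'(x) = sum_{n>=1} n a_n x^(n-1) and y''(x) = sum_{n>=2} n(n-1) a_n x^(n-2).
Substitute into P(x) y'' + Q(x) y' + R(x) y = 0 with P(x) = x^2 + 1, Q(x) = x, R(x) = -5, and match powers of x.
Initial conditions: a_0 = -1, a_1 = -1.
Setting the coefficient of each power of x to zero and solving order by order (substituting the coefficients already found):
  x^0: 2 a_2 - 5 a_0 = 0  ->  2 a_2 = 5 a_0 = -5  ->  a_2 = -5/2
  x^1: 6 a_3 - 4 a_1 = 0  ->  6 a_3 = 4 a_1 = -4  ->  a_3 = -2/3
  x^2: 12 a_4 - a_2 = 0  ->  12 a_4 = a_2 = -5/2  ->  a_4 = -5/24
  x^3: 20 a_5 + 4 a_3 = 0  ->  20 a_5 = -4 a_3 = 8/3  ->  a_5 = 2/15
Truncated series: y(x) = -1 - x - (5/2) x^2 - (2/3) x^3 - (5/24) x^4 + (2/15) x^5 + O(x^6).

a_0 = -1; a_1 = -1; a_2 = -5/2; a_3 = -2/3; a_4 = -5/24; a_5 = 2/15


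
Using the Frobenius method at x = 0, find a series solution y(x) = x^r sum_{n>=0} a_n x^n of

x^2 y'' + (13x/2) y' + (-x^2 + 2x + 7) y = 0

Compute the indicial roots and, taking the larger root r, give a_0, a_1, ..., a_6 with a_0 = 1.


Write in Frobenius form y'' + (p(x)/x) y' + (q(x)/x^2) y = 0:
  p(x) = 13/2,  q(x) = -x^2 + 2x + 7.
Indicial equation: r(r-1) + (13/2) r + (7) = 0 -> roots r_1 = -2, r_2 = -7/2.
Take r = r_1 = -2. Let y(x) = x^r sum_{n>=0} a_n x^n with a_0 = 1.
Substitute y = x^r sum a_n x^n and match x^{r+n}. The recurrence is
  D(n) a_n + 2 a_{n-1} - 1 a_{n-2} = 0,  where D(n) = (r+n)(r+n-1) + (13/2)(r+n) + (7).
  a_n = [-2 a_{n-1} + 1 a_{n-2}] / D(n).
Since the indicial polynomial factors as (r - r_1)(r - r_2), D(n) = (r_1 + n - r_1)(r_1 + n - r_2) = n(n + 3/2).
Evaluating step by step (a_0 = 1):
  n = 1: D(1) = 1(1 + 3/2) = 5/2; numerator = -2(1) = -2; a_1 = (-2)/(5/2) = -4/5
  n = 2: D(2) = 2(2 + 3/2) = 7; numerator = -2(-4/5) + 1(1) = 13/5; a_2 = (13/5)/(7) = 13/35
  n = 3: D(3) = 3(3 + 3/2) = 27/2; numerator = -2(13/35) + 1(-4/5) = -54/35; a_3 = (-54/35)/(27/2) = -4/35
  n = 4: D(4) = 4(4 + 3/2) = 22; numerator = -2(-4/35) + 1(13/35) = 3/5; a_4 = (3/5)/(22) = 3/110
  n = 5: D(5) = 5(5 + 3/2) = 65/2; numerator = -2(3/110) + 1(-4/35) = -13/77; a_5 = (-13/77)/(65/2) = -2/385
  n = 6: D(6) = 6(6 + 3/2) = 45; numerator = -2(-2/385) + 1(3/110) = 29/770; a_6 = (29/770)/(45) = 29/34650

r = -2; a_0 = 1; a_1 = -4/5; a_2 = 13/35; a_3 = -4/35; a_4 = 3/110; a_5 = -2/385; a_6 = 29/34650


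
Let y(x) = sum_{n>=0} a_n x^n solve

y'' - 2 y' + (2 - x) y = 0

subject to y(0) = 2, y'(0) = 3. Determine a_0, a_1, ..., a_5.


Ansatz: y(x) = sum_{n>=0} a_n x^n, so y'(x) = sum_{n>=1} n a_n x^(n-1) and y''(x) = sum_{n>=2} n(n-1) a_n x^(n-2).
Substitute into P(x) y'' + Q(x) y' + R(x) y = 0 with P(x) = 1, Q(x) = -2, R(x) = 2 - x, and match powers of x.
Initial conditions: a_0 = 2, a_1 = 3.
Setting the coefficient of each power of x to zero and solving order by order (substituting the coefficients already found):
  x^0: 2 a_2 - 2 a_1 + 2 a_0 = 0  ->  2 a_2 = 2 a_1 - 2 a_0 = 2  ->  a_2 = 1
  x^1: 6 a_3 - 4 a_2 + 2 a_1 - a_0 = 0  ->  6 a_3 = 4 a_2 - 2 a_1 + a_0 = 0  ->  a_3 = 0
  x^2: 12 a_4 - 6 a_3 + 2 a_2 - a_1 = 0  ->  12 a_4 = 6 a_3 - 2 a_2 + a_1 = 1  ->  a_4 = 1/12
  x^3: 20 a_5 - 8 a_4 + 2 a_3 - a_2 = 0  ->  20 a_5 = 8 a_4 - 2 a_3 + a_2 = 5/3  ->  a_5 = 1/12
Truncated series: y(x) = 2 + 3 x + x^2 + (1/12) x^4 + (1/12) x^5 + O(x^6).

a_0 = 2; a_1 = 3; a_2 = 1; a_3 = 0; a_4 = 1/12; a_5 = 1/12


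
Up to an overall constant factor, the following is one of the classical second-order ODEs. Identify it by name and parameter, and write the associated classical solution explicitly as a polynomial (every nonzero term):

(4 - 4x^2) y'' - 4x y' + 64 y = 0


All three coefficients share the factor 4; dividing through by 4 gives  (1 - x^2) y'' - x y' + 16 y = 0.
This matches the Chebyshev equation (1 - x^2) y'' - x y' + n^2 y = 0 (note the -x y' term, not -2x y') with n^2 = 16, so n = 4; the polynomial solution is T_4(x).
With y = sum_k a_k x^k, matching x^k gives (k+2)(k+1) a_{k+2} = (k^2 - n^2) a_k = (k - 4)(k + 4) a_k. The right side vanishes at k = 4, so the series with the parity of 4 terminates at degree 4.
Standard normalization: leading coefficient of T_n is 2^(n-1), so a_4 = 2^3 = 8. Work downward with a_k = (k+1)(k+2) a_{k+2} / ((k - 4)(k + 4)):
  a_2 = (3)(4)(8) / ((2 - 4)(2 + 4)) = 96/(-12) = -8
  a_0 = (1)(2)(-8) / ((0 - 4)(0 + 4)) = -16/(-16) = 1
Hence T_4(x) = 8 x^4 - 8 x^2 + 1.

T_4(x); series = 8 x^4 - 8 x^2 + 1


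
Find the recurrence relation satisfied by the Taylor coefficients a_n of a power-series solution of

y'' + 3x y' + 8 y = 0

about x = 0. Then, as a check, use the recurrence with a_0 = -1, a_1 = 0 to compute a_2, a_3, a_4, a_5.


Substitute y = sum_n a_n x^n.
y''(x) has coefficient (n+2)(n+1) a_{n+2} at x^n;
3 x y'(x) has coefficient 3 n a_n at x^n (shift);
8 y(x) has coefficient 8 a_n at x^n.
Matching x^n: (n+2)(n+1) a_{n+2} + (3n + 8) a_n = 0.
Thus a_{n+2} = (-3n - 8) / ((n+1)(n+2)) * a_n.

Check with a_0 = -1, a_1 = 0 (apply the recurrence for n = 0, 1, 2, 3): a_0 = -1, a_1 = 0, a_2 = 4, a_3 = 0, a_4 = -14/3, a_5 = 0.

a_(n+2) = (-3n - 8) / ((n+1)(n+2)) * a_n; check: a_0 = -1, a_1 = 0, a_2 = 4, a_3 = 0, a_4 = -14/3, a_5 = 0


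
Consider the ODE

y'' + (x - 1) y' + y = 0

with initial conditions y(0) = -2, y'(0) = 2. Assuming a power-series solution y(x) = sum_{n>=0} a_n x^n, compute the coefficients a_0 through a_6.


Ansatz: y(x) = sum_{n>=0} a_n x^n, so y'(x) = sum_{n>=1} n a_n x^(n-1) and y''(x) = sum_{n>=2} n(n-1) a_n x^(n-2).
Substitute into P(x) y'' + Q(x) y' + R(x) y = 0 with P(x) = 1, Q(x) = x - 1, R(x) = 1, and match powers of x.
Initial conditions: a_0 = -2, a_1 = 2.
Setting the coefficient of each power of x to zero and solving order by order (substituting the coefficients already found):
  x^0: 2 a_2 - a_1 + a_0 = 0  ->  2 a_2 = a_1 - a_0 = 4  ->  a_2 = 2
  x^1: 6 a_3 - 2 a_2 + 2 a_1 = 0  ->  6 a_3 = 2 a_2 - 2 a_1 = 0  ->  a_3 = 0
  x^2: 12 a_4 - 3 a_3 + 3 a_2 = 0  ->  12 a_4 = 3 a_3 - 3 a_2 = -6  ->  a_4 = -1/2
  x^3: 20 a_5 - 4 a_4 + 4 a_3 = 0  ->  20 a_5 = 4 a_4 - 4 a_3 = -2  ->  a_5 = -1/10
  x^4: 30 a_6 - 5 a_5 + 5 a_4 = 0  ->  30 a_6 = 5 a_5 - 5 a_4 = 2  ->  a_6 = 1/15
Truncated series: y(x) = -2 + 2 x + 2 x^2 - (1/2) x^4 - (1/10) x^5 + (1/15) x^6 + O(x^7).

a_0 = -2; a_1 = 2; a_2 = 2; a_3 = 0; a_4 = -1/2; a_5 = -1/10; a_6 = 1/15


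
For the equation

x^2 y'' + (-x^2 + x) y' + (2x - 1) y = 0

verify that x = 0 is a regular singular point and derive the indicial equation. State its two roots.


Divide by x^2 to reach normal form y'' + P_1(x) y' + P_2(x) y = 0 with P_1(x) = -1 + 1/x and P_2(x) = 2/x - 1/x^2.
x = 0 is a singular point because the y'-coefficient -1 + 1/x has a pole at x = 0 and the y-coefficient 2/x - 1/x^2 has a pole at x = 0.
It is a regular singular point because x P_1(x) = p(x) = 1 - x and x^2 P_2(x) = q(x) = 2x - 1 are polynomials, hence analytic at x = 0.
p(0) = 1,  q(0) = -1.
Indicial equation: r(r-1) + p(0) r + q(0) = 0, i.e. r^2 + (p(0) - 1) r + q(0) = 0, i.e. r^2 - 1 = 0.
Discriminant: (0)^2 - 4(-1) = 4, so r = (0 ± 2)/2.
Solving: r_1 = 1, r_2 = -1.

indicial: r^2 - 1 = 0; roots r_1 = 1, r_2 = -1


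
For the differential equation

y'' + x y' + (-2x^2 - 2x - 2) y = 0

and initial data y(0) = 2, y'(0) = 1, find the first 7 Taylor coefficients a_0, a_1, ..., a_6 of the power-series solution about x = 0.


Ansatz: y(x) = sum_{n>=0} a_n x^n, so y'(x) = sum_{n>=1} n a_n x^(n-1) and y''(x) = sum_{n>=2} n(n-1) a_n x^(n-2).
Substitute into P(x) y'' + Q(x) y' + R(x) y = 0 with P(x) = 1, Q(x) = x, R(x) = -2x^2 - 2x - 2, and match powers of x.
Initial conditions: a_0 = 2, a_1 = 1.
Setting the coefficient of each power of x to zero and solving order by order (substituting the coefficients already found):
  x^0: 2 a_2 - 2 a_0 = 0  ->  2 a_2 = 2 a_0 = 4  ->  a_2 = 2
  x^1: 6 a_3 - a_1 - 2 a_0 = 0  ->  6 a_3 = a_1 + 2 a_0 = 5  ->  a_3 = 5/6
  x^2: 12 a_4 - 2 a_1 - 2 a_0 = 0  ->  12 a_4 = 2 a_1 + 2 a_0 = 6  ->  a_4 = 1/2
  x^3: 20 a_5 + a_3 - 2 a_2 - 2 a_1 = 0  ->  20 a_5 = -a_3 + 2 a_2 + 2 a_1 = 31/6  ->  a_5 = 31/120
  x^4: 30 a_6 + 2 a_4 - 2 a_3 - 2 a_2 = 0  ->  30 a_6 = -2 a_4 + 2 a_3 + 2 a_2 = 14/3  ->  a_6 = 7/45
Truncated series: y(x) = 2 + x + 2 x^2 + (5/6) x^3 + (1/2) x^4 + (31/120) x^5 + (7/45) x^6 + O(x^7).

a_0 = 2; a_1 = 1; a_2 = 2; a_3 = 5/6; a_4 = 1/2; a_5 = 31/120; a_6 = 7/45


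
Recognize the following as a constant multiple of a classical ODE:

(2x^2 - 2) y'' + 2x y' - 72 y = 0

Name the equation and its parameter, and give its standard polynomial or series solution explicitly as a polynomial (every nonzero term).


All three coefficients share the factor -2; dividing through by -2 gives  (1 - x^2) y'' - x y' + 36 y = 0.
This matches the Chebyshev equation (1 - x^2) y'' - x y' + n^2 y = 0 (note the -x y' term, not -2x y') with n^2 = 36, so n = 6; the polynomial solution is T_6(x).
With y = sum_k a_k x^k, matching x^k gives (k+2)(k+1) a_{k+2} = (k^2 - n^2) a_k = (k - 6)(k + 6) a_k. The right side vanishes at k = 6, so the series with the parity of 6 terminates at degree 6.
Standard normalization: leading coefficient of T_n is 2^(n-1), so a_6 = 2^5 = 32. Work downward with a_k = (k+1)(k+2) a_{k+2} / ((k - 6)(k + 6)):
  a_4 = (5)(6)(32) / ((4 - 6)(4 + 6)) = 960/(-20) = -48
  a_2 = (3)(4)(-48) / ((2 - 6)(2 + 6)) = -576/(-32) = 18
  a_0 = (1)(2)(18) / ((0 - 6)(0 + 6)) = 36/(-36) = -1
Hence T_6(x) = 32 x^6 - 48 x^4 + 18 x^2 - 1.

T_6(x); series = 32 x^6 - 48 x^4 + 18 x^2 - 1


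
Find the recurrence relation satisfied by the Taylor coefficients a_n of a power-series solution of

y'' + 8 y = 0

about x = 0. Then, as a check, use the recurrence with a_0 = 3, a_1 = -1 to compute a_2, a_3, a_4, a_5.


Substitute y = sum_n a_n x^n into y'' + (const) y = 0.
y''(x) = sum_{n>=0} (n+2)(n+1) a_{n+2} x^n.
The ODE becomes sum_n [(n+2)(n+1) a_{n+2} + 8 a_n] x^n = 0.
Setting each coefficient to zero gives the recurrence:
  (n+2)(n+1) a_{n+2} + 8 a_n = 0,
  a_{n+2} = -8 / ((n+1)(n+2)) a_n.

Check with a_0 = 3, a_1 = -1 (apply the recurrence for n = 0, 1, 2, 3): a_0 = 3, a_1 = -1, a_2 = -12, a_3 = 4/3, a_4 = 8, a_5 = -8/15.

a_{n+2} = -8/((n+1)(n+2)) * a_n; check: a_0 = 3, a_1 = -1, a_2 = -12, a_3 = 4/3, a_4 = 8, a_5 = -8/15


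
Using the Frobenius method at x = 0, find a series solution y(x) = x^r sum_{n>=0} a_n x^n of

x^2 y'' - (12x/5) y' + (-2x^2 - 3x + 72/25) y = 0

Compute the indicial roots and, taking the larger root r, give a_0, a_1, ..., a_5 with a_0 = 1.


Write in Frobenius form y'' + (p(x)/x) y' + (q(x)/x^2) y = 0:
  p(x) = -12/5,  q(x) = -2x^2 - 3x + 72/25.
Indicial equation: r(r-1) + (-12/5) r + (72/25) = 0 -> roots r_1 = 9/5, r_2 = 8/5.
Take r = r_1 = 9/5. Let y(x) = x^r sum_{n>=0} a_n x^n with a_0 = 1.
Substitute y = x^r sum a_n x^n and match x^{r+n}. The recurrence is
  D(n) a_n - 3 a_{n-1} - 2 a_{n-2} = 0,  where D(n) = (r+n)(r+n-1) + (-12/5)(r+n) + (72/25).
  a_n = [3 a_{n-1} + 2 a_{n-2}] / D(n).
Since the indicial polynomial factors as (r - r_1)(r - r_2), D(n) = (r_1 + n - r_1)(r_1 + n - r_2) = n(n + 1/5).
Evaluating step by step (a_0 = 1):
  n = 1: D(1) = 1(1 + 1/5) = 6/5; numerator = 3(1) = 3; a_1 = (3)/(6/5) = 5/2
  n = 2: D(2) = 2(2 + 1/5) = 22/5; numerator = 3(5/2) + 2(1) = 19/2; a_2 = (19/2)/(22/5) = 95/44
  n = 3: D(3) = 3(3 + 1/5) = 48/5; numerator = 3(95/44) + 2(5/2) = 505/44; a_3 = (505/44)/(48/5) = 2525/2112
  n = 4: D(4) = 4(4 + 1/5) = 84/5; numerator = 3(2525/2112) + 2(95/44) = 5565/704; a_4 = (5565/704)/(84/5) = 1325/2816
  n = 5: D(5) = 5(5 + 1/5) = 26; numerator = 3(1325/2816) + 2(2525/2112) = 32125/8448; a_5 = (32125/8448)/(26) = 32125/219648

r = 9/5; a_0 = 1; a_1 = 5/2; a_2 = 95/44; a_3 = 2525/2112; a_4 = 1325/2816; a_5 = 32125/219648


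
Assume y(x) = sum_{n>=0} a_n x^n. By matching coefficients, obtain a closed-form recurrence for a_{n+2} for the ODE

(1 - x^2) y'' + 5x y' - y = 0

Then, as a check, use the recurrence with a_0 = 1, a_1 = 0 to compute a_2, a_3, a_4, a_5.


Substitute y = sum_n a_n x^n.
(1 - 1 x^2) y'' contributes (n+2)(n+1) a_{n+2} - n(n-1) a_n at x^n.
5 x y'(x) contributes 5 n a_n at x^n.
-y(x) contributes -1 a_n at x^n.
Matching x^n: (n+2)(n+1) a_{n+2} + (-n(n-1) + 5 n - 1) a_n = 0.
Thus a_{n+2} = (n(n-1) - 5 n + 1) / ((n+1)(n+2)) * a_n.

Check with a_0 = 1, a_1 = 0 (apply the recurrence for n = 0, 1, 2, 3): a_0 = 1, a_1 = 0, a_2 = 1/2, a_3 = 0, a_4 = -7/24, a_5 = 0.

a_(n+2) = (n(n-1) - 5 n + 1) / ((n+1)(n+2)) * a_n; check: a_0 = 1, a_1 = 0, a_2 = 1/2, a_3 = 0, a_4 = -7/24, a_5 = 0


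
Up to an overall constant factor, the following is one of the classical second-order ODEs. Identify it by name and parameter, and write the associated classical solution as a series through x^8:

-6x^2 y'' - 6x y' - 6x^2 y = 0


All three coefficients share the factor -6; dividing through by -6 gives  x^2 y'' + x y' + x^2 y = 0.
This matches the Bessel equation x^2 y'' + x y' + (x^2 - nu^2) y = 0 with nu^2 = 0, so nu = 0; the solution bounded at x = 0 is J_0(x).
Frobenius at x = 0: indicial roots ±nu; for r = nu the recurrence k(k + 2nu) c_k = -c_{k-2} gives the standard series J_nu(x) = sum_{k>=0} (-1)^k / (k! (k+nu)!) (x/2)^(2k+nu). Evaluate the first 5 terms:
  k = 0: (-1)^0 / (0! * 0! * 2^0) x^0 = 1/(1*1*1) x^0 = (1) x^0
  k = 1: (-1)^1 / (1! * 1! * 2^2) x^2 = -1/(1*1*4) x^2 = (-1/4) x^2
  k = 2: (-1)^2 / (2! * 2! * 2^4) x^4 = 1/(2*2*16) x^4 = (1/64) x^4
  k = 3: (-1)^3 / (3! * 3! * 2^6) x^6 = -1/(6*6*64) x^6 = (-1/2304) x^6
  k = 4: (-1)^4 / (4! * 4! * 2^8) x^8 = 1/(24*24*256) x^8 = (1/147456) x^8
Hence J_0(x) = x^8/147456 - x^6/2304 + x^4/64 - x^2/4 + 1 + ....

J_0(x); series = x^8/147456 - x^6/2304 + x^4/64 - x^2/4 + 1


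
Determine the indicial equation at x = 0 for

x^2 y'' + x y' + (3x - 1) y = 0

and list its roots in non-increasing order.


Divide by x^2 to reach normal form y'' + P_1(x) y' + P_2(x) y = 0 with P_1(x) = 1/x and P_2(x) = 3/x - 1/x^2.
x = 0 is a singular point because the y'-coefficient 1/x has a pole at x = 0 and the y-coefficient 3/x - 1/x^2 has a pole at x = 0.
It is a regular singular point because x P_1(x) = p(x) = 1 and x^2 P_2(x) = q(x) = 3x - 1 are polynomials, hence analytic at x = 0.
p(0) = 1,  q(0) = -1.
Indicial equation: r(r-1) + p(0) r + q(0) = 0, i.e. r^2 + (p(0) - 1) r + q(0) = 0, i.e. r^2 - 1 = 0.
Discriminant: (0)^2 - 4(-1) = 4, so r = (0 ± 2)/2.
Solving: r_1 = 1, r_2 = -1.

indicial: r^2 - 1 = 0; roots r_1 = 1, r_2 = -1
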